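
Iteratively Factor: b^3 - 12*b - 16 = (b + 2)*(b^2 - 2*b - 8) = (b - 4)*(b + 2)*(b + 2)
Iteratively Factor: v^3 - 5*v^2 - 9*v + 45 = (v - 5)*(v^2 - 9) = (v - 5)*(v - 3)*(v + 3)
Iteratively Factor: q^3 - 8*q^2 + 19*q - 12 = (q - 4)*(q^2 - 4*q + 3) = (q - 4)*(q - 3)*(q - 1)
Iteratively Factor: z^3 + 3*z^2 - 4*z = (z - 1)*(z^2 + 4*z) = (z - 1)*(z + 4)*(z)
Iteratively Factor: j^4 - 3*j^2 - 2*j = (j + 1)*(j^3 - j^2 - 2*j) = (j + 1)^2*(j^2 - 2*j) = j*(j + 1)^2*(j - 2)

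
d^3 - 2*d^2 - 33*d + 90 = (d - 5)*(d - 3)*(d + 6)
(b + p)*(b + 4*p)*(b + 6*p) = b^3 + 11*b^2*p + 34*b*p^2 + 24*p^3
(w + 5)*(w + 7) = w^2 + 12*w + 35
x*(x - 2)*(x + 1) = x^3 - x^2 - 2*x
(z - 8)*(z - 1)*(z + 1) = z^3 - 8*z^2 - z + 8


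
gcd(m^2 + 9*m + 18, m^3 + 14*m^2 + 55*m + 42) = m + 6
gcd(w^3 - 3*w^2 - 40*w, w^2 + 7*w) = w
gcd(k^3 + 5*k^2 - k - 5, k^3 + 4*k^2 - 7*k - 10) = k^2 + 6*k + 5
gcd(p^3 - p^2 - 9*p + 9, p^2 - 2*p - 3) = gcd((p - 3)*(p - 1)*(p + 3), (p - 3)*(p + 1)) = p - 3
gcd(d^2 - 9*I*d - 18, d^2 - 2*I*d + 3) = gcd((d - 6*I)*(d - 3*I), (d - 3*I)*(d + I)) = d - 3*I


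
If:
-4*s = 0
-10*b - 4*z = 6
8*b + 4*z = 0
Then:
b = -3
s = 0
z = 6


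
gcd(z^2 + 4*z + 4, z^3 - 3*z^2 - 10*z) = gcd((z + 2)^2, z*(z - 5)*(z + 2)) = z + 2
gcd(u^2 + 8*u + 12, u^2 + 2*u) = u + 2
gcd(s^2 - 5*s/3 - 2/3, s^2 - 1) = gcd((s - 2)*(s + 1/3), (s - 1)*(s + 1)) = 1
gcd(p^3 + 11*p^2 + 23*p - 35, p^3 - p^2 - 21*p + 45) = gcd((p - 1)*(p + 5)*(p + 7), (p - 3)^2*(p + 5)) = p + 5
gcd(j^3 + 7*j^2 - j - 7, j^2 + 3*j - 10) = 1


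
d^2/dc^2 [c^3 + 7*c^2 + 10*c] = 6*c + 14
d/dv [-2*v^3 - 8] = -6*v^2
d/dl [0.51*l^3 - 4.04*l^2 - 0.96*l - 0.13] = 1.53*l^2 - 8.08*l - 0.96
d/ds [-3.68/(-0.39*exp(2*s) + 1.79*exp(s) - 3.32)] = (6.5872 - 2.8704*exp(s))*exp(s)/(0.39*exp(2*s) - 1.79*exp(s) + 3.32)^2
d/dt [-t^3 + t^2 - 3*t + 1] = -3*t^2 + 2*t - 3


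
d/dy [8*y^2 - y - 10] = 16*y - 1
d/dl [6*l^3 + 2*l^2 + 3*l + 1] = 18*l^2 + 4*l + 3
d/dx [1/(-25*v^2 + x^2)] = -2*x/(25*v^2 - x^2)^2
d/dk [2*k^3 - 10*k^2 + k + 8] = 6*k^2 - 20*k + 1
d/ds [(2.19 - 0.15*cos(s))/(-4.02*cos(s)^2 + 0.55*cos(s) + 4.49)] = (0.603*cos(s)^2 - 17.6076*cos(s) + 1.878)*sin(s)/(16.1604*cos(s)^4 - 4.422*cos(s)^3 - 35.7971*cos(s)^2 + 4.939*cos(s) + 20.1601)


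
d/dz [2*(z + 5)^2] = 4*z + 20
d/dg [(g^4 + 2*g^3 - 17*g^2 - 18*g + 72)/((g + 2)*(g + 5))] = (2*g^5 + 23*g^4 + 68*g^3 - 41*g^2 - 484*g - 684)/(g^4 + 14*g^3 + 69*g^2 + 140*g + 100)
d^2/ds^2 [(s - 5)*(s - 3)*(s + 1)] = 6*s - 14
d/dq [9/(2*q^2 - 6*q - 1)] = 18*(3 - 2*q)/(-2*q^2 + 6*q + 1)^2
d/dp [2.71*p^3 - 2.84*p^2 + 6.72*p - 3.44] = 8.13*p^2 - 5.68*p + 6.72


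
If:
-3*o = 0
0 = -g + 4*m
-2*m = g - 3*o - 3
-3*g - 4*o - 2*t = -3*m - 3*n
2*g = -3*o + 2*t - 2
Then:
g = 2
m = 1/2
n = 7/2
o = 0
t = 3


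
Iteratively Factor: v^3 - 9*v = (v + 3)*(v^2 - 3*v) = v*(v + 3)*(v - 3)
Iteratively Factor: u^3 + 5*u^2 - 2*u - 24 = (u - 2)*(u^2 + 7*u + 12) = (u - 2)*(u + 4)*(u + 3)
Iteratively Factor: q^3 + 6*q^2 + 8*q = (q + 2)*(q^2 + 4*q) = (q + 2)*(q + 4)*(q)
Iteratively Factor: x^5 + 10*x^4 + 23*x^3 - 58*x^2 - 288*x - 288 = (x + 2)*(x^4 + 8*x^3 + 7*x^2 - 72*x - 144) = (x + 2)*(x + 3)*(x^3 + 5*x^2 - 8*x - 48) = (x + 2)*(x + 3)*(x + 4)*(x^2 + x - 12) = (x + 2)*(x + 3)*(x + 4)^2*(x - 3)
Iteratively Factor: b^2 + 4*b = (b + 4)*(b)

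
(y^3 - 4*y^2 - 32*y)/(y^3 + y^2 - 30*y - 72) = y*(y - 8)/(y^2 - 3*y - 18)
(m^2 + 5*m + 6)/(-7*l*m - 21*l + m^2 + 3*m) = (-m - 2)/(7*l - m)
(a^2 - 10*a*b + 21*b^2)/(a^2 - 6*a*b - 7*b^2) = (a - 3*b)/(a + b)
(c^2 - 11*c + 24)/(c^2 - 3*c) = (c - 8)/c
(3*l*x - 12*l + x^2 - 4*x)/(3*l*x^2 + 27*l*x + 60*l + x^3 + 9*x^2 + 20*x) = (x - 4)/(x^2 + 9*x + 20)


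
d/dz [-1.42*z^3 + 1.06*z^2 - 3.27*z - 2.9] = -4.26*z^2 + 2.12*z - 3.27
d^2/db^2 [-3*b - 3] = 0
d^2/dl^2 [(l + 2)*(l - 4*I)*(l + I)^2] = 12*l^2 + 12*l*(1 - I) + 14 - 8*I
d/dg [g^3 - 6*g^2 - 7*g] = 3*g^2 - 12*g - 7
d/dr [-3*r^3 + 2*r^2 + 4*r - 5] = -9*r^2 + 4*r + 4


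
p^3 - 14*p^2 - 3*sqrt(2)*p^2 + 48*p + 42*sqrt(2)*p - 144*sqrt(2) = (p - 8)*(p - 6)*(p - 3*sqrt(2))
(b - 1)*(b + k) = b^2 + b*k - b - k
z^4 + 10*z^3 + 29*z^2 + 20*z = z*(z + 1)*(z + 4)*(z + 5)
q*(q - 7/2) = q^2 - 7*q/2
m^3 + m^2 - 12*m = m*(m - 3)*(m + 4)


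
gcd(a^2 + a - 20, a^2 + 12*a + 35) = a + 5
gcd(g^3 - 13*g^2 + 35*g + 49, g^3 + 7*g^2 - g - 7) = g + 1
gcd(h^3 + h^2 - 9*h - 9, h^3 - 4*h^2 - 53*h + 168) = h - 3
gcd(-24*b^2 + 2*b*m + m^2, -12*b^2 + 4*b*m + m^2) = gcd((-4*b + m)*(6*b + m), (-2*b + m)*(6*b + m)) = 6*b + m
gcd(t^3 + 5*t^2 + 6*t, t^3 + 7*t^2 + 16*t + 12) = t^2 + 5*t + 6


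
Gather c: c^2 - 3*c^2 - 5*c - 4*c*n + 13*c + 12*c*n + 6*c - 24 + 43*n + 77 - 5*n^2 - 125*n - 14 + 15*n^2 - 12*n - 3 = -2*c^2 + c*(8*n + 14) + 10*n^2 - 94*n + 36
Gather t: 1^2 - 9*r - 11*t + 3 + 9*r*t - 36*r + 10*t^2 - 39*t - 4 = -45*r + 10*t^2 + t*(9*r - 50)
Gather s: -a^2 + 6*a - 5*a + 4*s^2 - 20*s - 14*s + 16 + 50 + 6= -a^2 + a + 4*s^2 - 34*s + 72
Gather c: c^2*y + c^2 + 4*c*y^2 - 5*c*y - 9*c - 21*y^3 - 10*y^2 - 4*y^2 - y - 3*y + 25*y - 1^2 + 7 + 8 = c^2*(y + 1) + c*(4*y^2 - 5*y - 9) - 21*y^3 - 14*y^2 + 21*y + 14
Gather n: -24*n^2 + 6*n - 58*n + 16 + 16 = -24*n^2 - 52*n + 32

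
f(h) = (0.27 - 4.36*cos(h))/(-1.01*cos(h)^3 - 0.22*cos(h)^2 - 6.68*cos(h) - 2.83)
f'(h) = (0.27 - 4.36*cos(h))*(-3.03*sin(h)*cos(h)^2 - 0.44*sin(h)*cos(h) - 6.68*sin(h))/(-1.01*cos(h)^3 - 0.22*cos(h)^2 - 6.68*cos(h) - 2.83)^2 + 4.36*sin(h)/(-1.01*cos(h)^3 - 0.22*cos(h)^2 - 6.68*cos(h) - 2.83)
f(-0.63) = 0.37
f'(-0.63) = 0.07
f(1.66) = -0.29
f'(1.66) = -2.82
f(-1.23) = 0.23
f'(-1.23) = 0.50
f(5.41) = 0.34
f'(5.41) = 0.16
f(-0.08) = 0.38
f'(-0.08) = 0.00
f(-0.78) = 0.35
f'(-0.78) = 0.12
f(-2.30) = 1.74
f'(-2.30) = 3.73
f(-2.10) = 4.01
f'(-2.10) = 34.50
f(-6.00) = 0.38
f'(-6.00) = -0.02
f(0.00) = 0.38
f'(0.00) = 0.00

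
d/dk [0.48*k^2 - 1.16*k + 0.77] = 0.96*k - 1.16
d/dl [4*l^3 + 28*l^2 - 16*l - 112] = 12*l^2 + 56*l - 16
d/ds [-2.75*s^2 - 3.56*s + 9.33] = -5.5*s - 3.56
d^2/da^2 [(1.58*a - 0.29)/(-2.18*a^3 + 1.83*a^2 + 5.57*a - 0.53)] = (-45.052752*a^5 + 54.357864*a^4 - 67.463956*a^3 + 6.60534600000005*a^2 + 6.530946*a + 9.228348)/(10.360232*a^9 - 26.090676*a^8 - 57.510798*a^7 + 134.753577*a^6 + 134.256435*a^5 - 203.615418*a^4 - 138.557549*a^3 + 47.78745*a^2 - 4.693839*a + 0.148877)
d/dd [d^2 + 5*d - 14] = 2*d + 5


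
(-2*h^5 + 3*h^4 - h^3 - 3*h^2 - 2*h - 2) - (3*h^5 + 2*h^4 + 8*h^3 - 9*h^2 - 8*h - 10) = -5*h^5 + h^4 - 9*h^3 + 6*h^2 + 6*h + 8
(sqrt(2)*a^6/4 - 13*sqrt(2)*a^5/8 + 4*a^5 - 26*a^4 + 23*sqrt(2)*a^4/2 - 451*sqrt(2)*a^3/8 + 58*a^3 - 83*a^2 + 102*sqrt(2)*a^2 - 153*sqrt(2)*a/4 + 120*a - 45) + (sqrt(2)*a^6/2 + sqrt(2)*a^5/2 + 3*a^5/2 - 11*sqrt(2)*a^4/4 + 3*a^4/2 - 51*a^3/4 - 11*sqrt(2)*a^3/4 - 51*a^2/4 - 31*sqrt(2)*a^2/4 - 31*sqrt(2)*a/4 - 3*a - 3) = 3*sqrt(2)*a^6/4 - 9*sqrt(2)*a^5/8 + 11*a^5/2 - 49*a^4/2 + 35*sqrt(2)*a^4/4 - 473*sqrt(2)*a^3/8 + 181*a^3/4 - 383*a^2/4 + 377*sqrt(2)*a^2/4 - 46*sqrt(2)*a + 117*a - 48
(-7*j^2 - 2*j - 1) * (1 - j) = 7*j^3 - 5*j^2 - j - 1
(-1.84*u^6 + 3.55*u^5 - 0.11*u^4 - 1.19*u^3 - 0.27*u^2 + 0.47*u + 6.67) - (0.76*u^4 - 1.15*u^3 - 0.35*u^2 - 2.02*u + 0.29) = -1.84*u^6 + 3.55*u^5 - 0.87*u^4 - 0.04*u^3 + 0.08*u^2 + 2.49*u + 6.38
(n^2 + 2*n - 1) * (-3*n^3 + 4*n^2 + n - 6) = -3*n^5 - 2*n^4 + 12*n^3 - 8*n^2 - 13*n + 6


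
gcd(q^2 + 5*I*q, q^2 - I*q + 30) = q + 5*I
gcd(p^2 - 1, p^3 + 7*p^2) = 1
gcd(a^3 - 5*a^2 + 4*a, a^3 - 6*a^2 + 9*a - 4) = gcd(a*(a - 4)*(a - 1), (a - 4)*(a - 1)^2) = a^2 - 5*a + 4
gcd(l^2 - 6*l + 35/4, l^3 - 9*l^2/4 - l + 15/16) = l - 5/2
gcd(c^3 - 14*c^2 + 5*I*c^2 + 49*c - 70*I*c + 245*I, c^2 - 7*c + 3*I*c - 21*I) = c - 7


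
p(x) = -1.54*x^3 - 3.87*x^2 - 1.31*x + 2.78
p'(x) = -4.62*x^2 - 7.74*x - 1.31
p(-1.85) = 1.71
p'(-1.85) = -2.80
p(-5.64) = 163.35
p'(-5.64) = -104.62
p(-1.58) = 1.26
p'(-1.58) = -0.61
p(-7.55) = 454.84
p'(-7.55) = -206.22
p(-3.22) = 18.29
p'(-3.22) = -24.29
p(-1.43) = 1.24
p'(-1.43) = 0.31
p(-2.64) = 7.60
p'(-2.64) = -13.08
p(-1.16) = 1.50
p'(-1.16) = 1.45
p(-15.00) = 4349.18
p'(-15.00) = -924.71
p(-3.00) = 13.46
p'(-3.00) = -19.67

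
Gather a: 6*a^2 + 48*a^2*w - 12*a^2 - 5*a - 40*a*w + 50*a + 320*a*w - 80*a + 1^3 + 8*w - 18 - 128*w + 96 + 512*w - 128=a^2*(48*w - 6) + a*(280*w - 35) + 392*w - 49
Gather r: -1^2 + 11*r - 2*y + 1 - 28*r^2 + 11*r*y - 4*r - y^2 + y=-28*r^2 + r*(11*y + 7) - y^2 - y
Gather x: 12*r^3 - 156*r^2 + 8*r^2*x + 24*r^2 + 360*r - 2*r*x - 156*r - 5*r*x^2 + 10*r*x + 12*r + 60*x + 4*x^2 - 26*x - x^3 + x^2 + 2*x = 12*r^3 - 132*r^2 + 216*r - x^3 + x^2*(5 - 5*r) + x*(8*r^2 + 8*r + 36)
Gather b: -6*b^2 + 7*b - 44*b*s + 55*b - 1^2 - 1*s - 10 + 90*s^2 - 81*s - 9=-6*b^2 + b*(62 - 44*s) + 90*s^2 - 82*s - 20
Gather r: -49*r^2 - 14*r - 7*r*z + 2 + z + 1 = -49*r^2 + r*(-7*z - 14) + z + 3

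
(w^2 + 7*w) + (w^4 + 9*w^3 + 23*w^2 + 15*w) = w^4 + 9*w^3 + 24*w^2 + 22*w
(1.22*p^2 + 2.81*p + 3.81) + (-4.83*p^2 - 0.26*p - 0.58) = -3.61*p^2 + 2.55*p + 3.23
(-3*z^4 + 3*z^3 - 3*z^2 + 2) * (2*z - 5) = -6*z^5 + 21*z^4 - 21*z^3 + 15*z^2 + 4*z - 10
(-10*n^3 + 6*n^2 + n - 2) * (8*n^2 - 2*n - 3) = -80*n^5 + 68*n^4 + 26*n^3 - 36*n^2 + n + 6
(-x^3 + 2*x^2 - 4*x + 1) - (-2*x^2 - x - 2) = -x^3 + 4*x^2 - 3*x + 3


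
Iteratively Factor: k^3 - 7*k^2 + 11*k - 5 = (k - 1)*(k^2 - 6*k + 5) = (k - 5)*(k - 1)*(k - 1)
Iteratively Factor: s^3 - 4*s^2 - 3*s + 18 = (s + 2)*(s^2 - 6*s + 9) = (s - 3)*(s + 2)*(s - 3)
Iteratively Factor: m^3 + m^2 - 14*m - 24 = (m - 4)*(m^2 + 5*m + 6) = (m - 4)*(m + 3)*(m + 2)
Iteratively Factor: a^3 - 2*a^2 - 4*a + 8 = (a - 2)*(a^2 - 4) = (a - 2)*(a + 2)*(a - 2)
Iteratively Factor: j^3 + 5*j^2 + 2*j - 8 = (j + 4)*(j^2 + j - 2) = (j - 1)*(j + 4)*(j + 2)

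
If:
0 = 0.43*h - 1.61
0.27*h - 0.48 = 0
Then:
No Solution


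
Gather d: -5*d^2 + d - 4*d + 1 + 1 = -5*d^2 - 3*d + 2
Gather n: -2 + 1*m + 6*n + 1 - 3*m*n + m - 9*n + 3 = 2*m + n*(-3*m - 3) + 2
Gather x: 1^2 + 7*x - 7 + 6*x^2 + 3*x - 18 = 6*x^2 + 10*x - 24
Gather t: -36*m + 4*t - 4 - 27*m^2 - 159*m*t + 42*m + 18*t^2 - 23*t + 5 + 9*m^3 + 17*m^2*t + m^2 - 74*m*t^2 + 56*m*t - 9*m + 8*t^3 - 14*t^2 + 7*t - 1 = 9*m^3 - 26*m^2 - 3*m + 8*t^3 + t^2*(4 - 74*m) + t*(17*m^2 - 103*m - 12)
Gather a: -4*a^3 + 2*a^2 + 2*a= -4*a^3 + 2*a^2 + 2*a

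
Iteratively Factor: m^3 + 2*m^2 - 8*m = (m)*(m^2 + 2*m - 8) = m*(m + 4)*(m - 2)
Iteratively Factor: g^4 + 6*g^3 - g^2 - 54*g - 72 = (g + 3)*(g^3 + 3*g^2 - 10*g - 24) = (g + 2)*(g + 3)*(g^2 + g - 12) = (g + 2)*(g + 3)*(g + 4)*(g - 3)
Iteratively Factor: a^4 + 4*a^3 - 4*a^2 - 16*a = (a)*(a^3 + 4*a^2 - 4*a - 16) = a*(a + 4)*(a^2 - 4) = a*(a + 2)*(a + 4)*(a - 2)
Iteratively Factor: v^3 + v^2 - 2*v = (v + 2)*(v^2 - v) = v*(v + 2)*(v - 1)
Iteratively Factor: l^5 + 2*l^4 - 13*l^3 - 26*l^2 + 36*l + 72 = (l - 2)*(l^4 + 4*l^3 - 5*l^2 - 36*l - 36) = (l - 2)*(l + 2)*(l^3 + 2*l^2 - 9*l - 18) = (l - 2)*(l + 2)^2*(l^2 - 9) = (l - 2)*(l + 2)^2*(l + 3)*(l - 3)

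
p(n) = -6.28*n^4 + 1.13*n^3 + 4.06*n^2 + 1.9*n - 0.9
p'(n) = -25.12*n^3 + 3.39*n^2 + 8.12*n + 1.9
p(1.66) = -29.08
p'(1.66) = -90.19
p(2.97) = -418.48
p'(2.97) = -602.18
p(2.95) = -406.56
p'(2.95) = -589.53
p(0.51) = 0.85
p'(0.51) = 3.59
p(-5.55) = -6037.99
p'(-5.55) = 4355.62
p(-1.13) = -9.73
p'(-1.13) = 33.30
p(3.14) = -530.41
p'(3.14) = -716.87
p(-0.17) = -1.12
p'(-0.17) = 0.74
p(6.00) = -7738.14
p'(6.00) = -5253.26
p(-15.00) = -320854.65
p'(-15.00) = 85422.85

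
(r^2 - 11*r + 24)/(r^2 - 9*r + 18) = (r - 8)/(r - 6)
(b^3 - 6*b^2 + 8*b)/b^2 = b - 6 + 8/b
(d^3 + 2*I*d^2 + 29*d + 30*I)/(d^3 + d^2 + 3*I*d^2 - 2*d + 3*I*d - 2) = (d^2 + I*d + 30)/(d^2 + d*(1 + 2*I) + 2*I)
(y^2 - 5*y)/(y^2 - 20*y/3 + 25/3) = 3*y/(3*y - 5)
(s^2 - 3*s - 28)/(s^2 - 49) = (s + 4)/(s + 7)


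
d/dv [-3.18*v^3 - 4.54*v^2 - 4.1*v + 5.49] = -9.54*v^2 - 9.08*v - 4.1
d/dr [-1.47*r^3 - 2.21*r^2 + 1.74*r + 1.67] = -4.41*r^2 - 4.42*r + 1.74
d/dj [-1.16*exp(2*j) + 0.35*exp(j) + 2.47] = (0.35 - 2.32*exp(j))*exp(j)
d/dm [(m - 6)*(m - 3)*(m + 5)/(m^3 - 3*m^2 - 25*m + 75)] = 1/(m^2 - 10*m + 25)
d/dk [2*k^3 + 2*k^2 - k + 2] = 6*k^2 + 4*k - 1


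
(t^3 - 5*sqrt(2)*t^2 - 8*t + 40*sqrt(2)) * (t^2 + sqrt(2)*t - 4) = t^5 - 4*sqrt(2)*t^4 - 22*t^3 + 52*sqrt(2)*t^2 + 112*t - 160*sqrt(2)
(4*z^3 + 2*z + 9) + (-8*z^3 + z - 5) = -4*z^3 + 3*z + 4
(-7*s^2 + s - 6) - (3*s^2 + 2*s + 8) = -10*s^2 - s - 14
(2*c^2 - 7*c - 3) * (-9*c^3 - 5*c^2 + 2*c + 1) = -18*c^5 + 53*c^4 + 66*c^3 + 3*c^2 - 13*c - 3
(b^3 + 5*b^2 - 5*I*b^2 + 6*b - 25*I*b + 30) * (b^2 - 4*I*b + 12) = b^5 + 5*b^4 - 9*I*b^4 - 2*b^3 - 45*I*b^3 - 10*b^2 - 84*I*b^2 + 72*b - 420*I*b + 360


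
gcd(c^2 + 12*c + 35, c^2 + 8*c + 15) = c + 5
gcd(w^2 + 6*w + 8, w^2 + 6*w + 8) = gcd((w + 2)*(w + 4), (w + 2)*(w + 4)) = w^2 + 6*w + 8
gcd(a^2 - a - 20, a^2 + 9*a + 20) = a + 4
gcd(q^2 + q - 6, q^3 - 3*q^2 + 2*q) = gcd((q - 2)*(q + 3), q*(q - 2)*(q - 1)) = q - 2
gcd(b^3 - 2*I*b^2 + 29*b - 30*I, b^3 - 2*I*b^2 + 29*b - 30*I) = b^3 - 2*I*b^2 + 29*b - 30*I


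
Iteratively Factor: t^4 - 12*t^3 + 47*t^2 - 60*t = (t - 5)*(t^3 - 7*t^2 + 12*t) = (t - 5)*(t - 4)*(t^2 - 3*t) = t*(t - 5)*(t - 4)*(t - 3)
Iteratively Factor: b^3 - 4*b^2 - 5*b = (b)*(b^2 - 4*b - 5) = b*(b + 1)*(b - 5)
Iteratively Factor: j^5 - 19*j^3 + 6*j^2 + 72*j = (j - 3)*(j^4 + 3*j^3 - 10*j^2 - 24*j) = (j - 3)^2*(j^3 + 6*j^2 + 8*j) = (j - 3)^2*(j + 4)*(j^2 + 2*j) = j*(j - 3)^2*(j + 4)*(j + 2)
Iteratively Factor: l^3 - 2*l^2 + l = (l)*(l^2 - 2*l + 1) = l*(l - 1)*(l - 1)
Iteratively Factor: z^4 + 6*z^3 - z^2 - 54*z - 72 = (z + 3)*(z^3 + 3*z^2 - 10*z - 24) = (z + 2)*(z + 3)*(z^2 + z - 12) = (z + 2)*(z + 3)*(z + 4)*(z - 3)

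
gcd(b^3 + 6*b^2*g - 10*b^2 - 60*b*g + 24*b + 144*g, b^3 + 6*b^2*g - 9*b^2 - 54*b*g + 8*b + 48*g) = b + 6*g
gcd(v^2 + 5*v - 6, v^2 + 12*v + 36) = v + 6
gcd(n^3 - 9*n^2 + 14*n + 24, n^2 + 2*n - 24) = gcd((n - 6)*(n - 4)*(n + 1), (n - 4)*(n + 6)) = n - 4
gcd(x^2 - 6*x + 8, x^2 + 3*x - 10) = x - 2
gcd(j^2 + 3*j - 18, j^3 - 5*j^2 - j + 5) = 1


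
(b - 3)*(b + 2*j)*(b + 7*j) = b^3 + 9*b^2*j - 3*b^2 + 14*b*j^2 - 27*b*j - 42*j^2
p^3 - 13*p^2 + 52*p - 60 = (p - 6)*(p - 5)*(p - 2)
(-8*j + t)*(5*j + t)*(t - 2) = -40*j^2*t + 80*j^2 - 3*j*t^2 + 6*j*t + t^3 - 2*t^2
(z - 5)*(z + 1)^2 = z^3 - 3*z^2 - 9*z - 5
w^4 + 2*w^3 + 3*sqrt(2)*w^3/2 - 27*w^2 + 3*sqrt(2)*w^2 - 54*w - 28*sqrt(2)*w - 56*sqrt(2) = (w + 2)*(w - 7*sqrt(2)/2)*(w + sqrt(2))*(w + 4*sqrt(2))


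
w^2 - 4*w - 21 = (w - 7)*(w + 3)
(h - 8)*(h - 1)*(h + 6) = h^3 - 3*h^2 - 46*h + 48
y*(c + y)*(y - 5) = c*y^2 - 5*c*y + y^3 - 5*y^2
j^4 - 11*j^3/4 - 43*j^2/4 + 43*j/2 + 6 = (j - 4)*(j - 2)*(j + 1/4)*(j + 3)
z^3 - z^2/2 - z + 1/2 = (z - 1)*(z - 1/2)*(z + 1)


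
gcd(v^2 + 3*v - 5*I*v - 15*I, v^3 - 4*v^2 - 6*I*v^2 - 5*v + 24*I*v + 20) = v - 5*I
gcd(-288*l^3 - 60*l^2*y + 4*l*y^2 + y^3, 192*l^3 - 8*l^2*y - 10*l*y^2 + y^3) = -8*l + y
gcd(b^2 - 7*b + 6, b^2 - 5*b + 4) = b - 1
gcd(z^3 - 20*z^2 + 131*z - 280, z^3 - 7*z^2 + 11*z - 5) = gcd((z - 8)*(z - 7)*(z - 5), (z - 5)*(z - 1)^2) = z - 5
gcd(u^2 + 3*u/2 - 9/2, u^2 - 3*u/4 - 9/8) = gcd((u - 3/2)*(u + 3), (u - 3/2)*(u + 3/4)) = u - 3/2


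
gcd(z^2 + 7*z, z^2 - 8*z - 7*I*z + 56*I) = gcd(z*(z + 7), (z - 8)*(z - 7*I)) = 1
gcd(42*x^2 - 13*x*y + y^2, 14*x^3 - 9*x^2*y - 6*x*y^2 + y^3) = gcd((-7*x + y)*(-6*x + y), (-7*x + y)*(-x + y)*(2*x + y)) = 7*x - y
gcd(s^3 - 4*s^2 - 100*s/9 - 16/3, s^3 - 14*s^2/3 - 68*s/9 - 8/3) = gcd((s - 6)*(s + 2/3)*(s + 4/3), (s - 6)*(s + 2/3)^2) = s^2 - 16*s/3 - 4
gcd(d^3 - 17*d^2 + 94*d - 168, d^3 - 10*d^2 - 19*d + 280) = d - 7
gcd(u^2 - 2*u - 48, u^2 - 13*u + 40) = u - 8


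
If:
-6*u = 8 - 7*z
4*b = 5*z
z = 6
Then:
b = 15/2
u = 17/3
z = 6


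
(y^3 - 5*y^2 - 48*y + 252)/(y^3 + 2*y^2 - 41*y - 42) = (y - 6)/(y + 1)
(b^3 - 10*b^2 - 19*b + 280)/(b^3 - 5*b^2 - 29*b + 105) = (b - 8)/(b - 3)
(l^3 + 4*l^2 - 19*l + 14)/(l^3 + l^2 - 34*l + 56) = (l - 1)/(l - 4)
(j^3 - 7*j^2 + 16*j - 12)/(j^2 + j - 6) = (j^2 - 5*j + 6)/(j + 3)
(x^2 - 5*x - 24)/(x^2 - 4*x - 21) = (x - 8)/(x - 7)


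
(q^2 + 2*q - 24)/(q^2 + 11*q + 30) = (q - 4)/(q + 5)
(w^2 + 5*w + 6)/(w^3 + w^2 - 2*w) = (w + 3)/(w*(w - 1))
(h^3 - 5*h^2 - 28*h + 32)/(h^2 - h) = h - 4 - 32/h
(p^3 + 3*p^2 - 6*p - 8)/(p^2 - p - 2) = p + 4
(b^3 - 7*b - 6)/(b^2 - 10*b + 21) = (b^2 + 3*b + 2)/(b - 7)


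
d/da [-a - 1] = -1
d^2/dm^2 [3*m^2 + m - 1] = 6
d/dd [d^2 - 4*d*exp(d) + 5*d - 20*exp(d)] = -4*d*exp(d) + 2*d - 24*exp(d) + 5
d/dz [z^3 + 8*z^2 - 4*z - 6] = 3*z^2 + 16*z - 4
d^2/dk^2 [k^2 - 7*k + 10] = 2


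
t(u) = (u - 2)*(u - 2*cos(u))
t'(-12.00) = -42.71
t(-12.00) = 191.63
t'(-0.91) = -0.45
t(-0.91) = 6.22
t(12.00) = 103.12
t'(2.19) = 3.85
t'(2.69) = 5.78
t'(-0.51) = -2.31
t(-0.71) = 6.03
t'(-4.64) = -24.38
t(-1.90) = 4.89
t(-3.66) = 10.88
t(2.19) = 0.64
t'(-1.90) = 2.23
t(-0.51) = 5.66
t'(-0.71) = -1.40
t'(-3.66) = -13.19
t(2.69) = 3.10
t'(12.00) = 9.58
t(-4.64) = 29.85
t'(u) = u + (u - 2)*(2*sin(u) + 1) - 2*cos(u)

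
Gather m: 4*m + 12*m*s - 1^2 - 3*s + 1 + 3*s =m*(12*s + 4)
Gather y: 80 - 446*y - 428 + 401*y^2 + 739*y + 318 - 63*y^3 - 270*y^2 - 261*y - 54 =-63*y^3 + 131*y^2 + 32*y - 84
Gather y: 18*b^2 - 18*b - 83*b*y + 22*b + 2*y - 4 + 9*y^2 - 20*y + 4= 18*b^2 + 4*b + 9*y^2 + y*(-83*b - 18)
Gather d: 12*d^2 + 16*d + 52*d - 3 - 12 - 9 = 12*d^2 + 68*d - 24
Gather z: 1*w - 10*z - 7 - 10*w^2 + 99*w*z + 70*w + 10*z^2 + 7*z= -10*w^2 + 71*w + 10*z^2 + z*(99*w - 3) - 7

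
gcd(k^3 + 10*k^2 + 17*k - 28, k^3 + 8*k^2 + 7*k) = k + 7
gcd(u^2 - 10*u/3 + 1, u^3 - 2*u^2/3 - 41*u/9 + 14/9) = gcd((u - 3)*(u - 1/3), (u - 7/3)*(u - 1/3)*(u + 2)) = u - 1/3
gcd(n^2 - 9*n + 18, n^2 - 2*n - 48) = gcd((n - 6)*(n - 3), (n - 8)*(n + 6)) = 1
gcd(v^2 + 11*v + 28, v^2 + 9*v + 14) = v + 7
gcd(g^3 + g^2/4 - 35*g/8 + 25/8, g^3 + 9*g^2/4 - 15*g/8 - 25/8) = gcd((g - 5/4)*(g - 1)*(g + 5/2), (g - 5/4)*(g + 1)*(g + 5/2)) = g^2 + 5*g/4 - 25/8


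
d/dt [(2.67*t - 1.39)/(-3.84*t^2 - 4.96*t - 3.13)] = (10.2528*t^2 - 10.6752*t - 15.2515)/(14.7456*t^4 + 38.0928*t^3 + 48.64*t^2 + 31.0496*t + 9.7969)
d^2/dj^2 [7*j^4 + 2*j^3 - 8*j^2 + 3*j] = 84*j^2 + 12*j - 16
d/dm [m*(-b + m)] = -b + 2*m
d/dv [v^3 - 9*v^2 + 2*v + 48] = 3*v^2 - 18*v + 2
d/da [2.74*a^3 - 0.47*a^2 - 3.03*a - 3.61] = 8.22*a^2 - 0.94*a - 3.03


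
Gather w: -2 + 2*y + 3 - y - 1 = y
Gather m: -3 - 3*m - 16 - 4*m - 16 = -7*m - 35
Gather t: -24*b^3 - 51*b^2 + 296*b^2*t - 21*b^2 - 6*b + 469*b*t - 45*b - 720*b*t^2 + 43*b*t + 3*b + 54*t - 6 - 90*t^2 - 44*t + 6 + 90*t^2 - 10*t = -24*b^3 - 72*b^2 - 720*b*t^2 - 48*b + t*(296*b^2 + 512*b)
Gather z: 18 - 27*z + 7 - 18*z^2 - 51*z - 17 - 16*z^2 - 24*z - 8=-34*z^2 - 102*z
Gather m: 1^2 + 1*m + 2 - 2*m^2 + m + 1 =-2*m^2 + 2*m + 4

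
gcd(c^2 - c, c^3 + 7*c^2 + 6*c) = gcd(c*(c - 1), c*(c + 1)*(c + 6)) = c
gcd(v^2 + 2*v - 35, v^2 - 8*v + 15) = v - 5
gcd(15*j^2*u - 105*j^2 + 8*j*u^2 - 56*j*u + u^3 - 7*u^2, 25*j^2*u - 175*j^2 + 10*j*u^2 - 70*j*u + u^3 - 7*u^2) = 5*j*u - 35*j + u^2 - 7*u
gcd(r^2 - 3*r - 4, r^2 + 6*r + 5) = r + 1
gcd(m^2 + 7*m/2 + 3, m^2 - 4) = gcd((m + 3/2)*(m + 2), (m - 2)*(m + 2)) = m + 2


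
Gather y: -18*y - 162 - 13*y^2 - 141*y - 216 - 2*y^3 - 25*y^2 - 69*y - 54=-2*y^3 - 38*y^2 - 228*y - 432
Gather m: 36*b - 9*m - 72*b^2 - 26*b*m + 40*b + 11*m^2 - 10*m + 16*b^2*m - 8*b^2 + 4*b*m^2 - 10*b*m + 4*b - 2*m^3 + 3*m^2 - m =-80*b^2 + 80*b - 2*m^3 + m^2*(4*b + 14) + m*(16*b^2 - 36*b - 20)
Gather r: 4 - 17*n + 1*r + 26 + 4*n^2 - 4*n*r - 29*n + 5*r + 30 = 4*n^2 - 46*n + r*(6 - 4*n) + 60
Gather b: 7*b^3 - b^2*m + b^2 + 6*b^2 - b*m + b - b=7*b^3 + b^2*(7 - m) - b*m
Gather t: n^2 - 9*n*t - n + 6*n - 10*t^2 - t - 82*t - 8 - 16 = n^2 + 5*n - 10*t^2 + t*(-9*n - 83) - 24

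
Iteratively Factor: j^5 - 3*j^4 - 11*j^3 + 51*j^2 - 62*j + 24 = (j - 1)*(j^4 - 2*j^3 - 13*j^2 + 38*j - 24) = (j - 1)^2*(j^3 - j^2 - 14*j + 24) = (j - 3)*(j - 1)^2*(j^2 + 2*j - 8) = (j - 3)*(j - 2)*(j - 1)^2*(j + 4)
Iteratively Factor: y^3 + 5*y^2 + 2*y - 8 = (y + 2)*(y^2 + 3*y - 4) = (y - 1)*(y + 2)*(y + 4)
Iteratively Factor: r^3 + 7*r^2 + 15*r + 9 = (r + 3)*(r^2 + 4*r + 3) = (r + 1)*(r + 3)*(r + 3)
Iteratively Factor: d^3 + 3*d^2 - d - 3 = (d + 3)*(d^2 - 1) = (d + 1)*(d + 3)*(d - 1)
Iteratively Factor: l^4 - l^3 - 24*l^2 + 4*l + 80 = (l - 5)*(l^3 + 4*l^2 - 4*l - 16) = (l - 5)*(l + 4)*(l^2 - 4) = (l - 5)*(l - 2)*(l + 4)*(l + 2)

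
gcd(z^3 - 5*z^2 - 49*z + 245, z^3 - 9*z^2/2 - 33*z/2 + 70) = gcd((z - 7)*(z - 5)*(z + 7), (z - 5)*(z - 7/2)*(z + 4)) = z - 5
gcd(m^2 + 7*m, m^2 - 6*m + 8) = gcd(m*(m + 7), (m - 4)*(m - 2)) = 1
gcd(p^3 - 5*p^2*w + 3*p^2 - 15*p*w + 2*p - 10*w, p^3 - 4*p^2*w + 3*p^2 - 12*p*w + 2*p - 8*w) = p^2 + 3*p + 2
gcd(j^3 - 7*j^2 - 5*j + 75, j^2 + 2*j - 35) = j - 5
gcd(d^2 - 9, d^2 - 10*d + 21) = d - 3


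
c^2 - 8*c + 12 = (c - 6)*(c - 2)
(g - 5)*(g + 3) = g^2 - 2*g - 15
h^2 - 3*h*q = h*(h - 3*q)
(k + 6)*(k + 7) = k^2 + 13*k + 42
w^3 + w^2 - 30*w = w*(w - 5)*(w + 6)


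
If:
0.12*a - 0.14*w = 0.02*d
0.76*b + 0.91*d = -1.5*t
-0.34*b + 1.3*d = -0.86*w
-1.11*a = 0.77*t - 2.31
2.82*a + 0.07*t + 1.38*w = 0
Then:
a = -0.12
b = -4.72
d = -1.29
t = 3.17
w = 0.08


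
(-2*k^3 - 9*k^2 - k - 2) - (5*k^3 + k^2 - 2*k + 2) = -7*k^3 - 10*k^2 + k - 4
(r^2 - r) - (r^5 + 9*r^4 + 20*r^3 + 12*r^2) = -r^5 - 9*r^4 - 20*r^3 - 11*r^2 - r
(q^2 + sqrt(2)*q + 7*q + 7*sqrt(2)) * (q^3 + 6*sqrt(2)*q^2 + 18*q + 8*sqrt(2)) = q^5 + 7*q^4 + 7*sqrt(2)*q^4 + 30*q^3 + 49*sqrt(2)*q^3 + 26*sqrt(2)*q^2 + 210*q^2 + 16*q + 182*sqrt(2)*q + 112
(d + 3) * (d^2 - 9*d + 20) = d^3 - 6*d^2 - 7*d + 60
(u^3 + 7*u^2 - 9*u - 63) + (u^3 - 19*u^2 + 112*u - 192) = 2*u^3 - 12*u^2 + 103*u - 255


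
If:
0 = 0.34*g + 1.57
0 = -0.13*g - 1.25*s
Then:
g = -4.62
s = 0.48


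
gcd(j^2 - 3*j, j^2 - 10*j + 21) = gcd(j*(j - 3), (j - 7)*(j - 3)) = j - 3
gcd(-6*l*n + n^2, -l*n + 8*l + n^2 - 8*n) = 1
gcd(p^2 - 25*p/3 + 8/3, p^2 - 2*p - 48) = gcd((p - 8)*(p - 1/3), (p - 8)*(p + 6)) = p - 8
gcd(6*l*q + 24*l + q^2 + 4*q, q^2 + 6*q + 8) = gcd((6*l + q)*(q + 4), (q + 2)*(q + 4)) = q + 4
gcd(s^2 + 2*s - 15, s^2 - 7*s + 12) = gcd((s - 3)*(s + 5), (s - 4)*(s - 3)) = s - 3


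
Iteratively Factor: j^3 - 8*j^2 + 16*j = (j - 4)*(j^2 - 4*j) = j*(j - 4)*(j - 4)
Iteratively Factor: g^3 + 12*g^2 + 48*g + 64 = (g + 4)*(g^2 + 8*g + 16) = (g + 4)^2*(g + 4)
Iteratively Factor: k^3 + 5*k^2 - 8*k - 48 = (k + 4)*(k^2 + k - 12) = (k + 4)^2*(k - 3)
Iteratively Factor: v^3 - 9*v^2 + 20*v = (v - 4)*(v^2 - 5*v) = v*(v - 4)*(v - 5)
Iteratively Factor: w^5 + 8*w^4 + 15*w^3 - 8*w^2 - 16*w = (w - 1)*(w^4 + 9*w^3 + 24*w^2 + 16*w) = w*(w - 1)*(w^3 + 9*w^2 + 24*w + 16) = w*(w - 1)*(w + 4)*(w^2 + 5*w + 4) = w*(w - 1)*(w + 4)^2*(w + 1)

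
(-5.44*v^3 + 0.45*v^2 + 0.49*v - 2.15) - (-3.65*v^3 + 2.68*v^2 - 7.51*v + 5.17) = -1.79*v^3 - 2.23*v^2 + 8.0*v - 7.32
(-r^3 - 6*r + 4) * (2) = -2*r^3 - 12*r + 8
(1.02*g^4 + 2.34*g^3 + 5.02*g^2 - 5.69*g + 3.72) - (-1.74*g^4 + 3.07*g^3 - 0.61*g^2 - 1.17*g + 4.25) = 2.76*g^4 - 0.73*g^3 + 5.63*g^2 - 4.52*g - 0.53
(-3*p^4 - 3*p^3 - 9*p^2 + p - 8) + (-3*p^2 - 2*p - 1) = -3*p^4 - 3*p^3 - 12*p^2 - p - 9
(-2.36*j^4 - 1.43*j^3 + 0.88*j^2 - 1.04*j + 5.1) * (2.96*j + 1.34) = -6.9856*j^5 - 7.3952*j^4 + 0.6886*j^3 - 1.8992*j^2 + 13.7024*j + 6.834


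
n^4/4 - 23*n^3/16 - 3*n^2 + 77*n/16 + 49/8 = (n/2 + 1/2)*(n/2 + 1)*(n - 7)*(n - 7/4)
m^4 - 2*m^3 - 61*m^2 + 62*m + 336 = (m - 8)*(m - 3)*(m + 2)*(m + 7)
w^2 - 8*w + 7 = (w - 7)*(w - 1)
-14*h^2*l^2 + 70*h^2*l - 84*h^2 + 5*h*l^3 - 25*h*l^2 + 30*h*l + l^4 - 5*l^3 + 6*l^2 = (-2*h + l)*(7*h + l)*(l - 3)*(l - 2)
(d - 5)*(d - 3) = d^2 - 8*d + 15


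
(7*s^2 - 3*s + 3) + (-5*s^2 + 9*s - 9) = 2*s^2 + 6*s - 6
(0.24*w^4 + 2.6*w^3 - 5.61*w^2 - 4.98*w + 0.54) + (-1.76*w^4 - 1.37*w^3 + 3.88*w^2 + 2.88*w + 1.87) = -1.52*w^4 + 1.23*w^3 - 1.73*w^2 - 2.1*w + 2.41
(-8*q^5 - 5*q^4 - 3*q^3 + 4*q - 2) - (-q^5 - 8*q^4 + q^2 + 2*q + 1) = -7*q^5 + 3*q^4 - 3*q^3 - q^2 + 2*q - 3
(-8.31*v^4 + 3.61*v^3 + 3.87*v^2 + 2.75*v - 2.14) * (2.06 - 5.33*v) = 44.2923*v^5 - 36.3599*v^4 - 13.1905*v^3 - 6.6853*v^2 + 17.0712*v - 4.4084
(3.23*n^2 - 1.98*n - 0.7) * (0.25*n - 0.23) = 0.8075*n^3 - 1.2379*n^2 + 0.2804*n + 0.161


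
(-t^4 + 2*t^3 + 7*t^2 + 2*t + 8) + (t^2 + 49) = -t^4 + 2*t^3 + 8*t^2 + 2*t + 57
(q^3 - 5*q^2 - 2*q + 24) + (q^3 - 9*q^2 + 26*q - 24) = 2*q^3 - 14*q^2 + 24*q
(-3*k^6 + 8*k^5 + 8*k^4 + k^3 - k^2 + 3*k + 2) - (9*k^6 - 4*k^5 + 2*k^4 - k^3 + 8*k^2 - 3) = -12*k^6 + 12*k^5 + 6*k^4 + 2*k^3 - 9*k^2 + 3*k + 5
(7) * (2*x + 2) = 14*x + 14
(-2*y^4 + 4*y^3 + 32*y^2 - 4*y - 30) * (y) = -2*y^5 + 4*y^4 + 32*y^3 - 4*y^2 - 30*y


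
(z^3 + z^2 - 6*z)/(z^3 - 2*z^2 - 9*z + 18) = z/(z - 3)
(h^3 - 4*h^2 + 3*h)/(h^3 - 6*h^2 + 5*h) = (h - 3)/(h - 5)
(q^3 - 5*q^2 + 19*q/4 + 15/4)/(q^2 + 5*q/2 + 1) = (2*q^2 - 11*q + 15)/(2*(q + 2))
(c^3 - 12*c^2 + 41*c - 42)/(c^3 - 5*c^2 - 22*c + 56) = (c - 3)/(c + 4)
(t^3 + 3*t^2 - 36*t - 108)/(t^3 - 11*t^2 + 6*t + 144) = (t + 6)/(t - 8)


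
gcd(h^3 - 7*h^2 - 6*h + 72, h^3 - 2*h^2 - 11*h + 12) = h^2 - h - 12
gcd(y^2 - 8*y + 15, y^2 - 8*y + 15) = y^2 - 8*y + 15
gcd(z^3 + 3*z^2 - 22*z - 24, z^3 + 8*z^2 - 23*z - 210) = z + 6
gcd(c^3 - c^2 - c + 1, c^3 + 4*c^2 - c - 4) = c^2 - 1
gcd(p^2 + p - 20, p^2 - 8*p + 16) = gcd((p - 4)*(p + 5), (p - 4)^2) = p - 4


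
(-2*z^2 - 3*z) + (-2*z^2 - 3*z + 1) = -4*z^2 - 6*z + 1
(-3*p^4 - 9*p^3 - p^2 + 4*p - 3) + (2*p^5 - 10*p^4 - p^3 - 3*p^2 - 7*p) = 2*p^5 - 13*p^4 - 10*p^3 - 4*p^2 - 3*p - 3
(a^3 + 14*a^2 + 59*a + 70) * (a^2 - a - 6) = a^5 + 13*a^4 + 39*a^3 - 73*a^2 - 424*a - 420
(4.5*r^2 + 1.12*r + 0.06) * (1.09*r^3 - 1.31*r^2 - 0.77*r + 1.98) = 4.905*r^5 - 4.6742*r^4 - 4.8668*r^3 + 7.969*r^2 + 2.1714*r + 0.1188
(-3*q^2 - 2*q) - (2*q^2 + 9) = -5*q^2 - 2*q - 9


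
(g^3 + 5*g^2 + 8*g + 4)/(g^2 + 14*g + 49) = (g^3 + 5*g^2 + 8*g + 4)/(g^2 + 14*g + 49)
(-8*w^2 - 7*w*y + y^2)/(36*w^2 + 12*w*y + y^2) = (-8*w^2 - 7*w*y + y^2)/(36*w^2 + 12*w*y + y^2)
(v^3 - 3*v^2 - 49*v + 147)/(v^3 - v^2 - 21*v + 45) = (v^2 - 49)/(v^2 + 2*v - 15)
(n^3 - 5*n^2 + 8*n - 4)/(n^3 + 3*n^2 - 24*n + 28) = (n - 1)/(n + 7)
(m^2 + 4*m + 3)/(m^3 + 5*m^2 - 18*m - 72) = (m + 1)/(m^2 + 2*m - 24)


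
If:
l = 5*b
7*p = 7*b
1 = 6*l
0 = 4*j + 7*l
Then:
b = 1/30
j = -7/24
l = 1/6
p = 1/30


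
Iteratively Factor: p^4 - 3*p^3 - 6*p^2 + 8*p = (p + 2)*(p^3 - 5*p^2 + 4*p) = (p - 4)*(p + 2)*(p^2 - p) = p*(p - 4)*(p + 2)*(p - 1)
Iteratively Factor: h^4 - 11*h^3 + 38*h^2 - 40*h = (h)*(h^3 - 11*h^2 + 38*h - 40) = h*(h - 4)*(h^2 - 7*h + 10) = h*(h - 4)*(h - 2)*(h - 5)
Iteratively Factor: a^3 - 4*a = (a + 2)*(a^2 - 2*a) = (a - 2)*(a + 2)*(a)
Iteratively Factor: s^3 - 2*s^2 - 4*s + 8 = (s + 2)*(s^2 - 4*s + 4) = (s - 2)*(s + 2)*(s - 2)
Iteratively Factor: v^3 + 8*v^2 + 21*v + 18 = (v + 2)*(v^2 + 6*v + 9) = (v + 2)*(v + 3)*(v + 3)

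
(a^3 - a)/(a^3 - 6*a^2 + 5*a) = (a + 1)/(a - 5)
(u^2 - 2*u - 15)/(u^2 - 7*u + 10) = (u + 3)/(u - 2)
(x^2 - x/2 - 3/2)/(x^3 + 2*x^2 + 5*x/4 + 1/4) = 2*(2*x - 3)/(4*x^2 + 4*x + 1)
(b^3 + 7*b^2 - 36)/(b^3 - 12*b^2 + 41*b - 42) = (b^2 + 9*b + 18)/(b^2 - 10*b + 21)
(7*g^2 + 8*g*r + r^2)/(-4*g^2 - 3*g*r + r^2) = (7*g + r)/(-4*g + r)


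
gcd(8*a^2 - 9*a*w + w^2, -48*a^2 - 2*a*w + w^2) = -8*a + w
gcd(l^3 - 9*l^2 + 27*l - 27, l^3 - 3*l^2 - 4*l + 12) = l - 3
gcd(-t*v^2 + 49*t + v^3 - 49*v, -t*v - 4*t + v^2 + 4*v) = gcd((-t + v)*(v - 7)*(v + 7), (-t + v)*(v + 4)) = t - v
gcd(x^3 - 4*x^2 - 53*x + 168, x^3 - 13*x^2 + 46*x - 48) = x^2 - 11*x + 24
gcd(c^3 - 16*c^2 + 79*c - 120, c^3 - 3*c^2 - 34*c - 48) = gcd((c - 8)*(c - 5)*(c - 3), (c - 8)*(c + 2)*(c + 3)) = c - 8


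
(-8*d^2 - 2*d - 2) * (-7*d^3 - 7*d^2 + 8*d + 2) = 56*d^5 + 70*d^4 - 36*d^3 - 18*d^2 - 20*d - 4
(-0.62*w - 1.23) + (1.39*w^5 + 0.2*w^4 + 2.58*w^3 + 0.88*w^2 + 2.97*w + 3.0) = 1.39*w^5 + 0.2*w^4 + 2.58*w^3 + 0.88*w^2 + 2.35*w + 1.77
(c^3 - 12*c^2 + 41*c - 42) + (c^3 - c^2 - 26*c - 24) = 2*c^3 - 13*c^2 + 15*c - 66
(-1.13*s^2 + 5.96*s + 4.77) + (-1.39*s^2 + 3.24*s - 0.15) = -2.52*s^2 + 9.2*s + 4.62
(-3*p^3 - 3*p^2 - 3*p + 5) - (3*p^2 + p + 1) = -3*p^3 - 6*p^2 - 4*p + 4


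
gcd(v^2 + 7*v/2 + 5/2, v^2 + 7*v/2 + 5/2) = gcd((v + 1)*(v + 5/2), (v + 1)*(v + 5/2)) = v^2 + 7*v/2 + 5/2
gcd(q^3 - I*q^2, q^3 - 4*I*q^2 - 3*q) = q^2 - I*q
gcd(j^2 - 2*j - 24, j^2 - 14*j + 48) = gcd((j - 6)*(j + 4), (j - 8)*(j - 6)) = j - 6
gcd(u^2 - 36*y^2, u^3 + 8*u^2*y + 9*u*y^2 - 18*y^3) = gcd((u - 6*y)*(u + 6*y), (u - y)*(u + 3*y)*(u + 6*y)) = u + 6*y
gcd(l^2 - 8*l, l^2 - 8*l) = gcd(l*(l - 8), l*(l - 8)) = l^2 - 8*l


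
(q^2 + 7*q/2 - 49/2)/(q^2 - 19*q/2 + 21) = (q + 7)/(q - 6)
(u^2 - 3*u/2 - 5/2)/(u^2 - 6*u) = (2*u^2 - 3*u - 5)/(2*u*(u - 6))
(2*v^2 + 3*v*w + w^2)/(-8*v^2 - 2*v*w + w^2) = (-v - w)/(4*v - w)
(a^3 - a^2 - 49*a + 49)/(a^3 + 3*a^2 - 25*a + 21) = (a - 7)/(a - 3)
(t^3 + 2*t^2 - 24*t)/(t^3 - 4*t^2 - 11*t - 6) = t*(-t^2 - 2*t + 24)/(-t^3 + 4*t^2 + 11*t + 6)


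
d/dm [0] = 0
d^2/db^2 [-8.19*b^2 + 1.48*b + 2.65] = -16.3800000000000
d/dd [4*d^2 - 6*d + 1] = 8*d - 6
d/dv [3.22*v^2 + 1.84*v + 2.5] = 6.44*v + 1.84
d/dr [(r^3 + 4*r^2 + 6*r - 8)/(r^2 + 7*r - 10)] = (r^4 + 14*r^3 - 8*r^2 - 64*r - 4)/(r^4 + 14*r^3 + 29*r^2 - 140*r + 100)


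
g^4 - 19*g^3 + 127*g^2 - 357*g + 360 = (g - 8)*(g - 5)*(g - 3)^2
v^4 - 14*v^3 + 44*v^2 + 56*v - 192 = (v - 8)*(v - 6)*(v - 2)*(v + 2)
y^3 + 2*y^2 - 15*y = y*(y - 3)*(y + 5)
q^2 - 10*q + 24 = (q - 6)*(q - 4)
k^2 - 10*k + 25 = (k - 5)^2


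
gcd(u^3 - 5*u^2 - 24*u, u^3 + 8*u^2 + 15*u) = u^2 + 3*u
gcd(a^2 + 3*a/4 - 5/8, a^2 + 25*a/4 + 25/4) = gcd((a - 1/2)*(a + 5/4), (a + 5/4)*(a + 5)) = a + 5/4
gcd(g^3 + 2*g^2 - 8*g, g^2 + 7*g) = g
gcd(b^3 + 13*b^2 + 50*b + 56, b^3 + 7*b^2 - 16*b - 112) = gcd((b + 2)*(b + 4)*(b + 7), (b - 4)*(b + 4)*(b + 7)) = b^2 + 11*b + 28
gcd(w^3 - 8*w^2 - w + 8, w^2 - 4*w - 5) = w + 1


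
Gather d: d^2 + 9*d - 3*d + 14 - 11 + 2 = d^2 + 6*d + 5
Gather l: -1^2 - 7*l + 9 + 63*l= 56*l + 8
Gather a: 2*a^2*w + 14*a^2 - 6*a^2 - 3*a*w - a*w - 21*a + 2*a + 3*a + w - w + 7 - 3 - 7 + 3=a^2*(2*w + 8) + a*(-4*w - 16)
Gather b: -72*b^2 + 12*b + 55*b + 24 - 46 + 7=-72*b^2 + 67*b - 15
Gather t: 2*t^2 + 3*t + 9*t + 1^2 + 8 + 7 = 2*t^2 + 12*t + 16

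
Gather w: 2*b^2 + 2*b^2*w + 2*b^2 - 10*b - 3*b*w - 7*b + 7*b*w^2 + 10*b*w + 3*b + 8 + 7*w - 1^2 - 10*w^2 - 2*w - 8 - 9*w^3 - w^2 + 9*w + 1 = 4*b^2 - 14*b - 9*w^3 + w^2*(7*b - 11) + w*(2*b^2 + 7*b + 14)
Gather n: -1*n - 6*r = -n - 6*r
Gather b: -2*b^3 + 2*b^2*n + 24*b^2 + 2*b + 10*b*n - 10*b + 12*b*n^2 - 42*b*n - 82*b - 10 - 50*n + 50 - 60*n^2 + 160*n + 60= -2*b^3 + b^2*(2*n + 24) + b*(12*n^2 - 32*n - 90) - 60*n^2 + 110*n + 100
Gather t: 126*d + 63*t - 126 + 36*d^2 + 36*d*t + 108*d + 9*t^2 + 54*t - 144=36*d^2 + 234*d + 9*t^2 + t*(36*d + 117) - 270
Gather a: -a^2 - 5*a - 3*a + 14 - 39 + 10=-a^2 - 8*a - 15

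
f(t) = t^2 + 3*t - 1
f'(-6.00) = -9.00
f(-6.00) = 17.00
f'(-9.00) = -15.00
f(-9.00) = 53.00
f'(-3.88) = -4.76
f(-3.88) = 2.41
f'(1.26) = 5.52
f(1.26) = 4.37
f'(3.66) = 10.32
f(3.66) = 23.38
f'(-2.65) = -2.30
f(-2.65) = -1.93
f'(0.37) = 3.74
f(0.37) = 0.25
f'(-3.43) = -3.86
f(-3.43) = 0.47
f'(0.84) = 4.68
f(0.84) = 2.23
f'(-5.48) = -7.96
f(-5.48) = 12.59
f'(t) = 2*t + 3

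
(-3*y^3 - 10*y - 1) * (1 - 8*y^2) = 24*y^5 + 77*y^3 + 8*y^2 - 10*y - 1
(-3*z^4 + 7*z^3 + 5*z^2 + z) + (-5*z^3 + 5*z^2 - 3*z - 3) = -3*z^4 + 2*z^3 + 10*z^2 - 2*z - 3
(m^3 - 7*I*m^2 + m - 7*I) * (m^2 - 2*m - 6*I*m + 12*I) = m^5 - 2*m^4 - 13*I*m^4 - 41*m^3 + 26*I*m^3 + 82*m^2 - 13*I*m^2 - 42*m + 26*I*m + 84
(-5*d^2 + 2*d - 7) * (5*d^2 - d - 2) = -25*d^4 + 15*d^3 - 27*d^2 + 3*d + 14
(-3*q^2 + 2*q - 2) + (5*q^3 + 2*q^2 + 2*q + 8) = 5*q^3 - q^2 + 4*q + 6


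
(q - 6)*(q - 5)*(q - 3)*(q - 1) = q^4 - 15*q^3 + 77*q^2 - 153*q + 90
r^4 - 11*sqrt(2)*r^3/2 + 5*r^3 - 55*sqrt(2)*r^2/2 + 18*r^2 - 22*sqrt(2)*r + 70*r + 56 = (r + 1)*(r + 4)*(r - 7*sqrt(2)/2)*(r - 2*sqrt(2))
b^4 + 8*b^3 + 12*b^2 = b^2*(b + 2)*(b + 6)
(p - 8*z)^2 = p^2 - 16*p*z + 64*z^2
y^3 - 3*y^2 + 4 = (y - 2)^2*(y + 1)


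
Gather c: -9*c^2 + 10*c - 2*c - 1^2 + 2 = -9*c^2 + 8*c + 1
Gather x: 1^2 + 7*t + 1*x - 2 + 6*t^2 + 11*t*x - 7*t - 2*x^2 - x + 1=6*t^2 + 11*t*x - 2*x^2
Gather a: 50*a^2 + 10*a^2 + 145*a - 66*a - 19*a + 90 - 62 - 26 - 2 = 60*a^2 + 60*a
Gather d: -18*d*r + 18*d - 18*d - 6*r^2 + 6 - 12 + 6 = -18*d*r - 6*r^2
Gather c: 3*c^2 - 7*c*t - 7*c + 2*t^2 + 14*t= 3*c^2 + c*(-7*t - 7) + 2*t^2 + 14*t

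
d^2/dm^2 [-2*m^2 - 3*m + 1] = -4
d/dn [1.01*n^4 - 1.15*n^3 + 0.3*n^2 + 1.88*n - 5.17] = 4.04*n^3 - 3.45*n^2 + 0.6*n + 1.88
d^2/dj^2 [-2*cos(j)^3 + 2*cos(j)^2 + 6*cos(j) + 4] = -18*sin(j)^2*cos(j) + 8*sin(j)^2 - 4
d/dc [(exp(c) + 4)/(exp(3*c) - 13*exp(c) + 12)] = 2*(2 - exp(c))*exp(c)/(exp(4*c) - 8*exp(3*c) + 22*exp(2*c) - 24*exp(c) + 9)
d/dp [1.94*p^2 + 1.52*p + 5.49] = 3.88*p + 1.52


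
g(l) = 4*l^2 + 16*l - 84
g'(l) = 8*l + 16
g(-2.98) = -96.16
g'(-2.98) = -7.84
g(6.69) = 202.06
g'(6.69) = 69.52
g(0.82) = -68.19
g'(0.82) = 22.56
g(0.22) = -80.29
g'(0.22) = 17.76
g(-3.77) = -87.47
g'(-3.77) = -14.16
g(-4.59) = -73.17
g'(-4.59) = -20.72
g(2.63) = -14.25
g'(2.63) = 37.04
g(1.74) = -44.05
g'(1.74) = 29.92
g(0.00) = -84.00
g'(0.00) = 16.00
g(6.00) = 156.00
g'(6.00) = 64.00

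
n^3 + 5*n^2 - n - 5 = (n - 1)*(n + 1)*(n + 5)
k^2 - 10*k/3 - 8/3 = (k - 4)*(k + 2/3)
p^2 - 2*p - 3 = (p - 3)*(p + 1)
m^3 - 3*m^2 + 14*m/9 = m*(m - 7/3)*(m - 2/3)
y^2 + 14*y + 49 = (y + 7)^2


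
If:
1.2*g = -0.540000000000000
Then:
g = -0.45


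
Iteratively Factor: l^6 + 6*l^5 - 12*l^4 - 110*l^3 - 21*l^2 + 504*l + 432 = (l - 3)*(l^5 + 9*l^4 + 15*l^3 - 65*l^2 - 216*l - 144) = (l - 3)*(l + 1)*(l^4 + 8*l^3 + 7*l^2 - 72*l - 144) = (l - 3)^2*(l + 1)*(l^3 + 11*l^2 + 40*l + 48) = (l - 3)^2*(l + 1)*(l + 4)*(l^2 + 7*l + 12) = (l - 3)^2*(l + 1)*(l + 4)^2*(l + 3)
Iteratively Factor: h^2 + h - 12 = (h - 3)*(h + 4)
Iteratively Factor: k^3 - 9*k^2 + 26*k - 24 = (k - 2)*(k^2 - 7*k + 12) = (k - 4)*(k - 2)*(k - 3)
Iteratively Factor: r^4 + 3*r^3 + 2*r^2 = (r)*(r^3 + 3*r^2 + 2*r) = r*(r + 2)*(r^2 + r) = r^2*(r + 2)*(r + 1)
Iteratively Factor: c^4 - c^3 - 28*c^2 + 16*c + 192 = (c - 4)*(c^3 + 3*c^2 - 16*c - 48) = (c - 4)^2*(c^2 + 7*c + 12) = (c - 4)^2*(c + 4)*(c + 3)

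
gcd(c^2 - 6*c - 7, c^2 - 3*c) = 1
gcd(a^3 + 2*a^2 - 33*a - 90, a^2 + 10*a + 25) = a + 5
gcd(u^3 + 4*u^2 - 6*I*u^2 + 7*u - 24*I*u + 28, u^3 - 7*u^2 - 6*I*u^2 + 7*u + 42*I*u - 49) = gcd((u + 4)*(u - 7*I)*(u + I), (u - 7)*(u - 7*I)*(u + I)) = u^2 - 6*I*u + 7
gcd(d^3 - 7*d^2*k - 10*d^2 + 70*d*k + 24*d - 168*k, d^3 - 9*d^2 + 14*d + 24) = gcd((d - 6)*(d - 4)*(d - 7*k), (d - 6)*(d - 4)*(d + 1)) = d^2 - 10*d + 24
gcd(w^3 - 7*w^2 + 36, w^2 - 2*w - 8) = w + 2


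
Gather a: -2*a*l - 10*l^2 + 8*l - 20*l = -2*a*l - 10*l^2 - 12*l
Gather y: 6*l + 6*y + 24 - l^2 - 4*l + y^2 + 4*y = -l^2 + 2*l + y^2 + 10*y + 24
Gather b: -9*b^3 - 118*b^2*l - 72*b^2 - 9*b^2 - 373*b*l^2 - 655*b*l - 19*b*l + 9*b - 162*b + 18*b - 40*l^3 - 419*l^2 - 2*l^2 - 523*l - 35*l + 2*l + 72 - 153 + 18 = -9*b^3 + b^2*(-118*l - 81) + b*(-373*l^2 - 674*l - 135) - 40*l^3 - 421*l^2 - 556*l - 63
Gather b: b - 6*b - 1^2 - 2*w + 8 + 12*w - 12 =-5*b + 10*w - 5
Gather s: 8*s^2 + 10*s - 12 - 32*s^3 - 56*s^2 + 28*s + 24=-32*s^3 - 48*s^2 + 38*s + 12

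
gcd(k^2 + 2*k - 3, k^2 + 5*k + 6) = k + 3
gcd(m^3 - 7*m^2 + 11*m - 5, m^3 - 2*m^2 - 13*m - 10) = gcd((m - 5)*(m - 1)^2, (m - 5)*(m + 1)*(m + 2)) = m - 5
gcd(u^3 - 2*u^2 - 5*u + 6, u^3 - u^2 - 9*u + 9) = u^2 - 4*u + 3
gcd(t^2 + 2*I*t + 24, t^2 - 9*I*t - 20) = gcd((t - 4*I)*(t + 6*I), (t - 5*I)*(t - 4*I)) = t - 4*I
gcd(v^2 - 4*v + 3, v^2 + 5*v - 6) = v - 1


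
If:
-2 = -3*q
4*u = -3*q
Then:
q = 2/3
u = -1/2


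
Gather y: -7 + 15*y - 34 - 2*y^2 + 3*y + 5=-2*y^2 + 18*y - 36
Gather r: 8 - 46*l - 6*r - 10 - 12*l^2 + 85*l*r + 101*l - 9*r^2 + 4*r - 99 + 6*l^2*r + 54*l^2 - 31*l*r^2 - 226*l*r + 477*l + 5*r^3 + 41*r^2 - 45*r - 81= 42*l^2 + 532*l + 5*r^3 + r^2*(32 - 31*l) + r*(6*l^2 - 141*l - 47) - 182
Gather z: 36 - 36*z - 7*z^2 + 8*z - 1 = -7*z^2 - 28*z + 35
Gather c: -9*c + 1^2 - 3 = -9*c - 2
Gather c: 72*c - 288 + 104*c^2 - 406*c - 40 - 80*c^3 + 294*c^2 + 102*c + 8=-80*c^3 + 398*c^2 - 232*c - 320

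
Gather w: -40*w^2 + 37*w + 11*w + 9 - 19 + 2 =-40*w^2 + 48*w - 8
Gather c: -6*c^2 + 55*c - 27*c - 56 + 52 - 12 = -6*c^2 + 28*c - 16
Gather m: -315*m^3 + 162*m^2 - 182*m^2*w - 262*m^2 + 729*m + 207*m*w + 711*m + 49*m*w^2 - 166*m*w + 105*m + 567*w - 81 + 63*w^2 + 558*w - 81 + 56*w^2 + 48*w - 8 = -315*m^3 + m^2*(-182*w - 100) + m*(49*w^2 + 41*w + 1545) + 119*w^2 + 1173*w - 170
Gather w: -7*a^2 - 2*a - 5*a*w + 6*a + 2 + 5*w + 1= -7*a^2 + 4*a + w*(5 - 5*a) + 3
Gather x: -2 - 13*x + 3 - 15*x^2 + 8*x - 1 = -15*x^2 - 5*x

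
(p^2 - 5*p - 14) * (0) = 0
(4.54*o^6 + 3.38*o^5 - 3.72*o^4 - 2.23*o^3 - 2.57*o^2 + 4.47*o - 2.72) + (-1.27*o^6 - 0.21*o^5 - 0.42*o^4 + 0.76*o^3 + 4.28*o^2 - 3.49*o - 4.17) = 3.27*o^6 + 3.17*o^5 - 4.14*o^4 - 1.47*o^3 + 1.71*o^2 + 0.98*o - 6.89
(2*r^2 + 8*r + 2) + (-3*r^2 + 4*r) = -r^2 + 12*r + 2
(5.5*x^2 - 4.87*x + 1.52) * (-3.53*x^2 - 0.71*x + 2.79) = -19.415*x^4 + 13.2861*x^3 + 13.4371*x^2 - 14.6665*x + 4.2408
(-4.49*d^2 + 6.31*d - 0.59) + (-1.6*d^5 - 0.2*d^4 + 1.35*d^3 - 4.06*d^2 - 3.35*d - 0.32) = -1.6*d^5 - 0.2*d^4 + 1.35*d^3 - 8.55*d^2 + 2.96*d - 0.91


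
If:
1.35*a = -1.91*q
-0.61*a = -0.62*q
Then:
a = 0.00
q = 0.00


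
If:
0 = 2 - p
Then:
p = 2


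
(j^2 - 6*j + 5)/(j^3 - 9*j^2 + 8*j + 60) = (j - 1)/(j^2 - 4*j - 12)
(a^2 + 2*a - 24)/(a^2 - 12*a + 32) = (a + 6)/(a - 8)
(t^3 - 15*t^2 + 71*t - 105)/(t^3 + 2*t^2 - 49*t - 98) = (t^2 - 8*t + 15)/(t^2 + 9*t + 14)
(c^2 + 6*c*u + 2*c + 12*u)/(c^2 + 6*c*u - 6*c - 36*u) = (c + 2)/(c - 6)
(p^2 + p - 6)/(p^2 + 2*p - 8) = (p + 3)/(p + 4)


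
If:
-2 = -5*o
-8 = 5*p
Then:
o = 2/5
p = -8/5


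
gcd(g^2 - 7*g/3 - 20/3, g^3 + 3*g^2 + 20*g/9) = g + 5/3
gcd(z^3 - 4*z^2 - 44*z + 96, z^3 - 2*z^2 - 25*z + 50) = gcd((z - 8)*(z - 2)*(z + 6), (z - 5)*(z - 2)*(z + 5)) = z - 2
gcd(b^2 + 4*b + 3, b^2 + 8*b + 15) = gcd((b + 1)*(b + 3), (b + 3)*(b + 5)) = b + 3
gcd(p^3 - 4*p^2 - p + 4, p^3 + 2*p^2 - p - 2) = p^2 - 1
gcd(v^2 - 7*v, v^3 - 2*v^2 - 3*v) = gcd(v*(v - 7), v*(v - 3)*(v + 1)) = v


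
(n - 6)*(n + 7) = n^2 + n - 42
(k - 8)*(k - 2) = k^2 - 10*k + 16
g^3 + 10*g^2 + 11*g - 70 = (g - 2)*(g + 5)*(g + 7)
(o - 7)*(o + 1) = o^2 - 6*o - 7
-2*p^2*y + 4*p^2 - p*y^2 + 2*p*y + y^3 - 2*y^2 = (-2*p + y)*(p + y)*(y - 2)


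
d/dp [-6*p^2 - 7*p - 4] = -12*p - 7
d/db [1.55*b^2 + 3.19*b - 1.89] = 3.1*b + 3.19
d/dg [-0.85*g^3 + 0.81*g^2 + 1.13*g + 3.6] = -2.55*g^2 + 1.62*g + 1.13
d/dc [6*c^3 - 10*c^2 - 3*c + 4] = 18*c^2 - 20*c - 3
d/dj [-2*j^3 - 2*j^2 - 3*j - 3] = -6*j^2 - 4*j - 3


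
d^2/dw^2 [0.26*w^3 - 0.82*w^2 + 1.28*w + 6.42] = 1.56*w - 1.64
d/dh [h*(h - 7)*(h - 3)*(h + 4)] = 4*h^3 - 18*h^2 - 38*h + 84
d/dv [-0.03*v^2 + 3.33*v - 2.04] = 3.33 - 0.06*v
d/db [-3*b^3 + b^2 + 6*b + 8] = -9*b^2 + 2*b + 6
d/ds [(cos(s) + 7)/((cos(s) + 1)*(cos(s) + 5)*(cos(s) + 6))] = (339*cos(s) + 33*cos(2*s) + cos(3*s) + 547)*sin(s)/(2*(cos(s) + 1)^2*(cos(s) + 5)^2*(cos(s) + 6)^2)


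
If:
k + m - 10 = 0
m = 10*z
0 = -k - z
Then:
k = -10/9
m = 100/9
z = 10/9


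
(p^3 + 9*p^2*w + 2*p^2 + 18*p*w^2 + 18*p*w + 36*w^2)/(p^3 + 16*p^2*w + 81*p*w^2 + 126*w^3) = (p + 2)/(p + 7*w)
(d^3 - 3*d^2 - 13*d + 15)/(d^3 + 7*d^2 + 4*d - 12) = (d^2 - 2*d - 15)/(d^2 + 8*d + 12)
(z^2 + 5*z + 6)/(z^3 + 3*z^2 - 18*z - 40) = (z + 3)/(z^2 + z - 20)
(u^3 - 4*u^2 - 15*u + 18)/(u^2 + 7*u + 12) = (u^2 - 7*u + 6)/(u + 4)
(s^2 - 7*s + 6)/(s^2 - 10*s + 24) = (s - 1)/(s - 4)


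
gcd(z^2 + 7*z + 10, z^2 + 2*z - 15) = z + 5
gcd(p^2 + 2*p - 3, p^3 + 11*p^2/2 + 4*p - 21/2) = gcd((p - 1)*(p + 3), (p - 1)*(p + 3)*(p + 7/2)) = p^2 + 2*p - 3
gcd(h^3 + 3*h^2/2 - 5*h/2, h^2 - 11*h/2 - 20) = h + 5/2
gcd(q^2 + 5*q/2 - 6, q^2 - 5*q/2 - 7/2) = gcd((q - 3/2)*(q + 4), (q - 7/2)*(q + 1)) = 1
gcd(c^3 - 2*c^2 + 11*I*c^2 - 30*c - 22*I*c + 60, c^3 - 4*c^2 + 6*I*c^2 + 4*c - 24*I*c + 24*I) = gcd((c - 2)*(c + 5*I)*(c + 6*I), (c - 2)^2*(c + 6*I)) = c^2 + c*(-2 + 6*I) - 12*I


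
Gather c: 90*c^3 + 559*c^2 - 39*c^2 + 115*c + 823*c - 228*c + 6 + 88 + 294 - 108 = 90*c^3 + 520*c^2 + 710*c + 280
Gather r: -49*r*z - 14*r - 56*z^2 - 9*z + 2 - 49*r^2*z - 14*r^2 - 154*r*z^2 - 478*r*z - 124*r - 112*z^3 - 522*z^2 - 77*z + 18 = r^2*(-49*z - 14) + r*(-154*z^2 - 527*z - 138) - 112*z^3 - 578*z^2 - 86*z + 20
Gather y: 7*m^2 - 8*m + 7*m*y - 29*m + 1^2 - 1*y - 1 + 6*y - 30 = 7*m^2 - 37*m + y*(7*m + 5) - 30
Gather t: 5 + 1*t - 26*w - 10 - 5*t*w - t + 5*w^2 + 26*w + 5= -5*t*w + 5*w^2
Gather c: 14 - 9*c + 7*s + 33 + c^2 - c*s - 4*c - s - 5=c^2 + c*(-s - 13) + 6*s + 42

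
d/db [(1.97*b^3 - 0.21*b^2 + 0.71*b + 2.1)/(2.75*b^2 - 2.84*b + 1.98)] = (5.4175*b^4 - 11.1896*b^3 + 10.3457*b^2 - 12.3816*b + 7.3698)/(7.5625*b^4 - 15.62*b^3 + 18.9556*b^2 - 11.2464*b + 3.9204)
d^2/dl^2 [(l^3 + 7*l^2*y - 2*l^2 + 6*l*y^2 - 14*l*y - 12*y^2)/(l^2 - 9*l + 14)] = 2*(6*y^2 + 49*y + 49)/(l^3 - 21*l^2 + 147*l - 343)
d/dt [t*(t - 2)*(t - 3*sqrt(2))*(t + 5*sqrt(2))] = 4*t^3 - 6*t^2 + 6*sqrt(2)*t^2 - 60*t - 8*sqrt(2)*t + 60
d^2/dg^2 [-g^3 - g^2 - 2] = -6*g - 2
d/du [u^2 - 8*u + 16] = 2*u - 8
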